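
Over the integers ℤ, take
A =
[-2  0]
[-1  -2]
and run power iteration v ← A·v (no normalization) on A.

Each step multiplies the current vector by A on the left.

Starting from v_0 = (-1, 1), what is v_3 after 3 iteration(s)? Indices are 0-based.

v_3 = (8, 4)

v_0 = (-1, 1).
v_1 = A·v_0 = (2, -1).
v_2 = A·v_1 = (-4, 0).
v_3 = A·v_2 = (8, 4).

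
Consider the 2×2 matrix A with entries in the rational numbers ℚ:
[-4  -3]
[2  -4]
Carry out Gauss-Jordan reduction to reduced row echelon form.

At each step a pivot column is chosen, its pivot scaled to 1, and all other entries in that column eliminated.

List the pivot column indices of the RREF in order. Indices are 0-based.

pivot columns: 0, 1

step 1: normalize row 0 (÷-4) = (1, 3/4)
  row 1: subtract 2×row0 = (0, -11/2)
step 2: normalize row 1 (÷-11/2) = (0, 1)
  row 0: subtract 3/4×row1 = (1, 0)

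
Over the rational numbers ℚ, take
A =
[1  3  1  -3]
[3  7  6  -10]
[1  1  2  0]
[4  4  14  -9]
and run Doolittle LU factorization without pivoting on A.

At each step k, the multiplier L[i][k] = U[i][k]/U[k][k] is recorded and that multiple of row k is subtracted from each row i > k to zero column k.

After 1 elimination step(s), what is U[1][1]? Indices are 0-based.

[col 0] pivot 1
  R1 -= 3*R0 → (0, -2, 3, -1)  (L[1][0] := 3)
  R2 -= 1*R0 → (0, -2, 1, 3)  (L[2][0] := 1)
  R3 -= 4*R0 → (0, -8, 10, 3)  (L[3][0] := 4)

U[1][1] = -2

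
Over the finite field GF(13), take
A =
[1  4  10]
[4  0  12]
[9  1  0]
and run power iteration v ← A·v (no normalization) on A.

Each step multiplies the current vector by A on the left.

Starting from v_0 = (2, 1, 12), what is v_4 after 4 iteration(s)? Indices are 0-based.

v_4 = (1, 2, 3)

v_0 = (2, 1, 12).
v_1 = A·v_0 = (9, 9, 6).
v_2 = A·v_1 = (1, 4, 12).
v_3 = A·v_2 = (7, 5, 0).
v_4 = A·v_3 = (1, 2, 3).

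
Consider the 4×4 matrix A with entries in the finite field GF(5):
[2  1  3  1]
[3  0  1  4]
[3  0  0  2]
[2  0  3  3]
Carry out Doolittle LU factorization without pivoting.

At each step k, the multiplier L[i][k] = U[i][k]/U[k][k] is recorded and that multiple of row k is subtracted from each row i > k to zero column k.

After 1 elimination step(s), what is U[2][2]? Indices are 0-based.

U[2][2] = 3

Step 1: pivot at (0,0) is 2.
  row1 ← row1 − (4)·row0  ⇒  L[1][0]=4, U row1=(0, 1, 4, 0)
  row2 ← row2 − (4)·row0  ⇒  L[2][0]=4, U row2=(0, 1, 3, 3)
  row3 ← row3 − (1)·row0  ⇒  L[3][0]=1, U row3=(0, 4, 0, 2)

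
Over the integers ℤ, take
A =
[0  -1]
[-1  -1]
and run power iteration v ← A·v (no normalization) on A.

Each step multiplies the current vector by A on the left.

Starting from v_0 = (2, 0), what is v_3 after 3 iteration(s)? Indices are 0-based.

v_0 = (2, 0).
v_1 = A·v_0 = (0, -2).
v_2 = A·v_1 = (2, 2).
v_3 = A·v_2 = (-2, -4).

v_3 = (-2, -4)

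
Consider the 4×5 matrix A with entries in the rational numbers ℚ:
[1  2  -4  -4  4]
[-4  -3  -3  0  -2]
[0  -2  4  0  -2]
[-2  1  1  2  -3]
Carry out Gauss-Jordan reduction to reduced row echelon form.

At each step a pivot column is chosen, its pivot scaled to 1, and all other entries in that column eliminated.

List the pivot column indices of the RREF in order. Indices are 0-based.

step 1: normalize row 0 (÷1) = (1, 2, -4, -4, 4)
  row 1: subtract -4×row0 = (0, 5, -19, -16, 14)
  row 3: subtract -2×row0 = (0, 5, -7, -6, 5)
step 2: normalize row 1 (÷5) = (0, 1, -19/5, -16/5, 14/5)
  row 0: subtract 2×row1 = (1, 0, 18/5, 12/5, -8/5)
  row 2: subtract -2×row1 = (0, 0, -18/5, -32/5, 18/5)
  row 3: subtract 5×row1 = (0, 0, 12, 10, -9)
step 3: normalize row 2 (÷-18/5) = (0, 0, 1, 16/9, -1)
  row 0: subtract 18/5×row2 = (1, 0, 0, -4, 2)
  row 1: subtract -19/5×row2 = (0, 1, 0, 32/9, -1)
  row 3: subtract 12×row2 = (0, 0, 0, -34/3, 3)
step 4: normalize row 3 (÷-34/3) = (0, 0, 0, 1, -9/34)
  row 0: subtract -4×row3 = (1, 0, 0, 0, 16/17)
  row 1: subtract 32/9×row3 = (0, 1, 0, 0, -1/17)
  row 2: subtract 16/9×row3 = (0, 0, 1, 0, -9/17)

pivot columns: 0, 1, 2, 3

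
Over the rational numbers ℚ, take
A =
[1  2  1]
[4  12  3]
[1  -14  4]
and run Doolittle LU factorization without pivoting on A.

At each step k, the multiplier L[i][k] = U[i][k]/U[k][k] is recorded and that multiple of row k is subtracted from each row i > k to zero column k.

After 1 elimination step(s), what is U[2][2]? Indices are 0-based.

U[2][2] = 3

k=0: U[0][0]=1
  eliminate (1,0): mult=4, new row 1: (0, 4, -1); set L[1][0]=4
  eliminate (2,0): mult=1, new row 2: (0, -16, 3); set L[2][0]=1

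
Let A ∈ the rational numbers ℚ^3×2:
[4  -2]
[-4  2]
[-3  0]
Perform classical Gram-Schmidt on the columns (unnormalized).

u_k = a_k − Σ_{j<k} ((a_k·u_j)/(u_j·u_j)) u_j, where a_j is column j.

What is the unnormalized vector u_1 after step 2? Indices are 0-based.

Step 1: u_0 = a_0 = (4, -4, -3).
Step 2: u_1 = a_1 − (-16/41)·u_0 = (-18/41, 18/41, -48/41).

u_1 = (-18/41, 18/41, -48/41)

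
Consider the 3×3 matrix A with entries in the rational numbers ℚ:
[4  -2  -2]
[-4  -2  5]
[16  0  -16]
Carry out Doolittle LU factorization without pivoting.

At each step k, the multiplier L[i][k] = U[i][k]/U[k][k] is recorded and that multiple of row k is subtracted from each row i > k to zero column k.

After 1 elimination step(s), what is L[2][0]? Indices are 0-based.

Step 1: pivot at (0,0) is 4.
  row1 ← row1 − (-1)·row0  ⇒  L[1][0]=-1, U row1=(0, -4, 3)
  row2 ← row2 − (4)·row0  ⇒  L[2][0]=4, U row2=(0, 8, -8)

L[2][0] = 4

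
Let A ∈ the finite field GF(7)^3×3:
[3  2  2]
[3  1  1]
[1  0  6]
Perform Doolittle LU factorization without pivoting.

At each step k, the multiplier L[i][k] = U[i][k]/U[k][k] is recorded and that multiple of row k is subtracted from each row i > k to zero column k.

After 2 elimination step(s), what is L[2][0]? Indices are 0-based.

k=0: U[0][0]=3
  eliminate (1,0): mult=1, new row 1: (0, 6, 6); set L[1][0]=1
  eliminate (2,0): mult=5, new row 2: (0, 4, 3); set L[2][0]=5
k=1: U[1][1]=6
  eliminate (2,1): mult=3, new row 2: (0, 0, 6); set L[2][1]=3

L[2][0] = 5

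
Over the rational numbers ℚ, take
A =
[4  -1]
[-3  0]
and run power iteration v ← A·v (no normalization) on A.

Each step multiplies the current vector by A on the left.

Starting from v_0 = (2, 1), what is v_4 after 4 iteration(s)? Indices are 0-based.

v_0 = (2, 1).
v_1 = A·v_0 = (7, -6).
v_2 = A·v_1 = (34, -21).
v_3 = A·v_2 = (157, -102).
v_4 = A·v_3 = (730, -471).

v_4 = (730, -471)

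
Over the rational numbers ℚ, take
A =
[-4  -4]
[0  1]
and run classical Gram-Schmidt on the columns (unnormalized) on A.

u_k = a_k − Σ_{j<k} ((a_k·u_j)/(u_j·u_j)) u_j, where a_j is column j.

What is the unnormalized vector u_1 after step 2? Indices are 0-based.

Step 1: u_0 = a_0 = (-4, 0).
Step 2: u_1 = a_1 − (1)·u_0 = (0, 1).

u_1 = (0, 1)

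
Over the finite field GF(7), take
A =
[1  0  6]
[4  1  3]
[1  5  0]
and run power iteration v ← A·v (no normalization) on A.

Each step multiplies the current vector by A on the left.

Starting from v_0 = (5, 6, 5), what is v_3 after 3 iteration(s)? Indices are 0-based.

v_3 = (5, 5, 2)

v_0 = (5, 6, 5).
v_1 = A·v_0 = (0, 6, 0).
v_2 = A·v_1 = (0, 6, 2).
v_3 = A·v_2 = (5, 5, 2).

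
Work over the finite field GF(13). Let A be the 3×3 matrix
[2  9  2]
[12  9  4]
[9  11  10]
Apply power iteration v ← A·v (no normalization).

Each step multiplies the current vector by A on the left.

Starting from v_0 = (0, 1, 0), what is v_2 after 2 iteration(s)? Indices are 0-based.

v_2 = (4, 12, 4)

v_0 = (0, 1, 0).
v_1 = A·v_0 = (9, 9, 11).
v_2 = A·v_1 = (4, 12, 4).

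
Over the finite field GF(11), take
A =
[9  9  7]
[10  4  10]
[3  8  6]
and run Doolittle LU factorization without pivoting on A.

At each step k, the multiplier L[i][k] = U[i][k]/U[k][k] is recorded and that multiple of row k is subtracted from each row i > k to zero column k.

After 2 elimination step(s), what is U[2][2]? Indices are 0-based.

k=0: U[0][0]=9
  eliminate (1,0): mult=6, new row 1: (0, 5, 1); set L[1][0]=6
  eliminate (2,0): mult=4, new row 2: (0, 5, 0); set L[2][0]=4
k=1: U[1][1]=5
  eliminate (2,1): mult=1, new row 2: (0, 0, 10); set L[2][1]=1

U[2][2] = 10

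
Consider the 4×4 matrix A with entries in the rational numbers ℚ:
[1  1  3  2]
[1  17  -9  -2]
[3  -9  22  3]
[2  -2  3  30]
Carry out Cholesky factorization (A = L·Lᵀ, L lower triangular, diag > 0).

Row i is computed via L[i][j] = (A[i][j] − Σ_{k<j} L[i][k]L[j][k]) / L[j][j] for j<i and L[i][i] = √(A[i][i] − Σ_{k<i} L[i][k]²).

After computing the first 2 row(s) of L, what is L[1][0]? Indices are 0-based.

L[1][0] = 1

Step 1: L[0][0] = √(1) = 1.
  L[1][0] = (1) / L[0][0] = 1.
Step 2: L[1][1] = √(16) = 4.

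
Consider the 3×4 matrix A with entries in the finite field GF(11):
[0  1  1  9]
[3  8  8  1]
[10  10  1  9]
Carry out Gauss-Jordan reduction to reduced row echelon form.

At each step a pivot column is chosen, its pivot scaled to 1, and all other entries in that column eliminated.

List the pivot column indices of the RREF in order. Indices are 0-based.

pivot columns: 0, 1, 2

step 1: exchange rows 0,1
step 1: normalize row 0 (÷3) = (1, 10, 10, 4)
  row 2: subtract 10×row0 = (0, 9, 0, 2)
step 2: normalize row 1 (÷1) = (0, 1, 1, 9)
  row 0: subtract 10×row1 = (1, 0, 0, 2)
  row 2: subtract 9×row1 = (0, 0, 2, 9)
step 3: normalize row 2 (÷2) = (0, 0, 1, 10)
  row 1: subtract 1×row2 = (0, 1, 0, 10)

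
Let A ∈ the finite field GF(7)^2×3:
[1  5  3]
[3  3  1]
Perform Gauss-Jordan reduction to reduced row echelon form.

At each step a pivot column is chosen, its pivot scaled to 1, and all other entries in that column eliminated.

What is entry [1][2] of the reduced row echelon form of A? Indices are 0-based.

pivot(0,0)=1: scale R0 → (1, 5, 3)
  clear (1,0): R1 −= (3)R0 → (0, 2, 6)
pivot(1,1)=2: scale R1 → (0, 1, 3)
  clear (0,1): R0 −= (5)R1 → (1, 0, 2)

M[1][2] = 3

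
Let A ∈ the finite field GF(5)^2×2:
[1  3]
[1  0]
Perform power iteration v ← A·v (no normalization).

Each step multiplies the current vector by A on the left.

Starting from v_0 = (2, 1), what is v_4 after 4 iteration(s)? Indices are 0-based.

v_4 = (4, 1)

v_0 = (2, 1).
v_1 = A·v_0 = (0, 2).
v_2 = A·v_1 = (1, 0).
v_3 = A·v_2 = (1, 1).
v_4 = A·v_3 = (4, 1).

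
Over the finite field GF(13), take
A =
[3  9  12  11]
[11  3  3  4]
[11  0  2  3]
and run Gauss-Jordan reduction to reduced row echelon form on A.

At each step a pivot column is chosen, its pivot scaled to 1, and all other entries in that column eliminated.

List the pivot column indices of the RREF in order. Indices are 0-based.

pivot columns: 0, 1, 2

step 1: normalize row 0 (÷3) = (1, 3, 4, 8)
  row 1: subtract 11×row0 = (0, 9, 11, 7)
  row 2: subtract 11×row0 = (0, 6, 10, 6)
step 2: normalize row 1 (÷9) = (0, 1, 7, 8)
  row 0: subtract 3×row1 = (1, 0, 9, 10)
  row 2: subtract 6×row1 = (0, 0, 7, 10)
step 3: normalize row 2 (÷7) = (0, 0, 1, 7)
  row 0: subtract 9×row2 = (1, 0, 0, 12)
  row 1: subtract 7×row2 = (0, 1, 0, 11)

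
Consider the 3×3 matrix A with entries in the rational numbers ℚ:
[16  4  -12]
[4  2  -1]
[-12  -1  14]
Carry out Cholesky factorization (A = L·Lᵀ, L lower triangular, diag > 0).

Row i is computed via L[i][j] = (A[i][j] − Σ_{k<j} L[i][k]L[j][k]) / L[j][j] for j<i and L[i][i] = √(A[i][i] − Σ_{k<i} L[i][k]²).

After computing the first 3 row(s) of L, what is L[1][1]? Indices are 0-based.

Step 1: L[0][0] = √(16) = 4.
  L[1][0] = (4) / L[0][0] = 1.
Step 2: L[1][1] = √(1) = 1.
  L[2][0] = (-12) / L[0][0] = -3.
  L[2][1] = (2) / L[1][1] = 2.
Step 3: L[2][2] = √(1) = 1.

L[1][1] = 1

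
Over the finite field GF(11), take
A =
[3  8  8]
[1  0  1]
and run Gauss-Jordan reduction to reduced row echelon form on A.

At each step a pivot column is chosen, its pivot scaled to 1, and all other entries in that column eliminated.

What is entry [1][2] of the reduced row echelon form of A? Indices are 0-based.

[1] R0 /= 3  ⇒  (1, 10, 10)
     R1 -= 1·R0  ⇒  (0, 1, 2)
[2] R1 /= 1  ⇒  (0, 1, 2)
     R0 -= 10·R1  ⇒  (1, 0, 1)

M[1][2] = 2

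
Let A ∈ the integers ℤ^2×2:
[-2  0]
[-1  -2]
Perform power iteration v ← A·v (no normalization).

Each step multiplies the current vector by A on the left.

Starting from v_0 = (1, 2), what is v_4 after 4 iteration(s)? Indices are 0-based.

v_0 = (1, 2).
v_1 = A·v_0 = (-2, -5).
v_2 = A·v_1 = (4, 12).
v_3 = A·v_2 = (-8, -28).
v_4 = A·v_3 = (16, 64).

v_4 = (16, 64)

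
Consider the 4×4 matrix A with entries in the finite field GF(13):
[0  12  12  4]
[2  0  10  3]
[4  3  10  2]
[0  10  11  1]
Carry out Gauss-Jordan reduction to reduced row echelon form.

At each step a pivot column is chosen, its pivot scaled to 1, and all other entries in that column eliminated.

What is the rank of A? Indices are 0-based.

rank = 4

step 1: exchange rows 0,1
step 1: normalize row 0 (÷2) = (1, 0, 5, 8)
  row 2: subtract 4×row0 = (0, 3, 3, 9)
step 2: normalize row 1 (÷12) = (0, 1, 1, 9)
  row 2: subtract 3×row1 = (0, 0, 0, 8)
  row 3: subtract 10×row1 = (0, 0, 1, 2)
step 3: exchange rows 2,3
step 3: normalize row 2 (÷1) = (0, 0, 1, 2)
  row 0: subtract 5×row2 = (1, 0, 0, 11)
  row 1: subtract 1×row2 = (0, 1, 0, 7)
step 4: normalize row 3 (÷8) = (0, 0, 0, 1)
  row 0: subtract 11×row3 = (1, 0, 0, 0)
  row 1: subtract 7×row3 = (0, 1, 0, 0)
  row 2: subtract 2×row3 = (0, 0, 1, 0)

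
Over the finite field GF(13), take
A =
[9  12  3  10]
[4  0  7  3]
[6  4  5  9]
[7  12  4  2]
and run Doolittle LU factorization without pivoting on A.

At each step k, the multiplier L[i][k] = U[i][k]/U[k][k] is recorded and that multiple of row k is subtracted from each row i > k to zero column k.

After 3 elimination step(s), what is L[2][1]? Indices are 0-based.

L[2][1] = 4

[col 0] pivot 9
  R1 -= 12*R0 → (0, 12, 10, 0)  (L[1][0] := 12)
  R2 -= 5*R0 → (0, 9, 3, 11)  (L[2][0] := 5)
  R3 -= 8*R0 → (0, 7, 6, 0)  (L[3][0] := 8)
[col 1] pivot 12
  R2 -= 4*R1 → (0, 0, 2, 11)  (L[2][1] := 4)
  R3 -= 6*R1 → (0, 0, 11, 0)  (L[3][1] := 6)
[col 2] pivot 2
  R3 -= 12*R2 → (0, 0, 0, 11)  (L[3][2] := 12)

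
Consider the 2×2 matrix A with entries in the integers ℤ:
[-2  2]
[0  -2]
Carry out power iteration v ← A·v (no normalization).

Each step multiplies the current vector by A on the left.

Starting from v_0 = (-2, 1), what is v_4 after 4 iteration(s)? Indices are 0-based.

v_0 = (-2, 1).
v_1 = A·v_0 = (6, -2).
v_2 = A·v_1 = (-16, 4).
v_3 = A·v_2 = (40, -8).
v_4 = A·v_3 = (-96, 16).

v_4 = (-96, 16)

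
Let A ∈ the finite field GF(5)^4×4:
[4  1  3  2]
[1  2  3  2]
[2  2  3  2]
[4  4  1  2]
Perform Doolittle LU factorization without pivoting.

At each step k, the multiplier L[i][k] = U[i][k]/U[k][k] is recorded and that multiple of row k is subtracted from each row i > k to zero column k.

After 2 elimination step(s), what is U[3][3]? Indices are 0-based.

[col 0] pivot 4
  R1 -= 4*R0 → (0, 3, 1, 4)  (L[1][0] := 4)
  R2 -= 3*R0 → (0, 4, 4, 1)  (L[2][0] := 3)
  R3 -= 1*R0 → (0, 3, 3, 0)  (L[3][0] := 1)
[col 1] pivot 3
  R2 -= 3*R1 → (0, 0, 1, 4)  (L[2][1] := 3)
  R3 -= 1*R1 → (0, 0, 2, 1)  (L[3][1] := 1)

U[3][3] = 1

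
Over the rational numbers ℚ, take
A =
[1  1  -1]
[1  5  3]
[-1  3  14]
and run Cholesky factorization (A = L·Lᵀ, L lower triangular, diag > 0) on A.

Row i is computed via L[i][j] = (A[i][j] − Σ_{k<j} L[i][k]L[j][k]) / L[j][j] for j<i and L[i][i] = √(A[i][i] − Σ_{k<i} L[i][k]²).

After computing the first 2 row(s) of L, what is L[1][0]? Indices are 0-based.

L[1][0] = 1

Step 1: L[0][0] = √(1) = 1.
  L[1][0] = (1) / L[0][0] = 1.
Step 2: L[1][1] = √(4) = 2.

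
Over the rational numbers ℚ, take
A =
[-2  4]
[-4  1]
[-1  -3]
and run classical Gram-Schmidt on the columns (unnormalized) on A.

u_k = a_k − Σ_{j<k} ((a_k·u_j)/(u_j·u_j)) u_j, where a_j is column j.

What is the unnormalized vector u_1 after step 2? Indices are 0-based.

u_1 = (22/7, -5/7, -24/7)

Step 1: u_0 = a_0 = (-2, -4, -1).
Step 2: u_1 = a_1 − (-3/7)·u_0 = (22/7, -5/7, -24/7).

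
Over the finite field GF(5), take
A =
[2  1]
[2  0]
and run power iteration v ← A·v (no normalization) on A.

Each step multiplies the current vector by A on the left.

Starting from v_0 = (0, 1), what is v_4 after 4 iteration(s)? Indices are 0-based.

v_0 = (0, 1).
v_1 = A·v_0 = (1, 0).
v_2 = A·v_1 = (2, 2).
v_3 = A·v_2 = (1, 4).
v_4 = A·v_3 = (1, 2).

v_4 = (1, 2)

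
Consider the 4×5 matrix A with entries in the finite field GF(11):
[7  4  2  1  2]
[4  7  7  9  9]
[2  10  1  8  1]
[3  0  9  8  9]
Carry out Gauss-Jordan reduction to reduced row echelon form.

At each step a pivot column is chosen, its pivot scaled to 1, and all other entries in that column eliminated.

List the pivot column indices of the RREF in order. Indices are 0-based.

[1] R0 /= 7  ⇒  (1, 10, 5, 8, 5)
     R1 -= 4·R0  ⇒  (0, 0, 9, 10, 0)
     R2 -= 2·R0  ⇒  (0, 1, 2, 3, 2)
     R3 -= 3·R0  ⇒  (0, 3, 5, 6, 5)
[2] R1 <-> R2
[2] R1 /= 1  ⇒  (0, 1, 2, 3, 2)
     R0 -= 10·R1  ⇒  (1, 0, 7, 0, 7)
     R3 -= 3·R1  ⇒  (0, 0, 10, 8, 10)
[3] R2 /= 9  ⇒  (0, 0, 1, 6, 0)
     R0 -= 7·R2  ⇒  (1, 0, 0, 2, 7)
     R1 -= 2·R2  ⇒  (0, 1, 0, 2, 2)
     R3 -= 10·R2  ⇒  (0, 0, 0, 3, 10)
[4] R3 /= 3  ⇒  (0, 0, 0, 1, 7)
     R0 -= 2·R3  ⇒  (1, 0, 0, 0, 4)
     R1 -= 2·R3  ⇒  (0, 1, 0, 0, 10)
     R2 -= 6·R3  ⇒  (0, 0, 1, 0, 2)

pivot columns: 0, 1, 2, 3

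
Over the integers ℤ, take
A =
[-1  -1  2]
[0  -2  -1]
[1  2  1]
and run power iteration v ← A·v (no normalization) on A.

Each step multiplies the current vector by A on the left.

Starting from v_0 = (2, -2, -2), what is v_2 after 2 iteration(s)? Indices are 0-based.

v_2 = (-10, -8, 4)

v_0 = (2, -2, -2).
v_1 = A·v_0 = (-4, 6, -4).
v_2 = A·v_1 = (-10, -8, 4).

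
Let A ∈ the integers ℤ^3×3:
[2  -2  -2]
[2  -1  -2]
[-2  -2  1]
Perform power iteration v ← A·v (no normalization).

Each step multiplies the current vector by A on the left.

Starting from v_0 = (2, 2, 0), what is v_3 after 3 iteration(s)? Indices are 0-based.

v_3 = (20, 34, -64)

v_0 = (2, 2, 0).
v_1 = A·v_0 = (0, 2, -8).
v_2 = A·v_1 = (12, 14, -12).
v_3 = A·v_2 = (20, 34, -64).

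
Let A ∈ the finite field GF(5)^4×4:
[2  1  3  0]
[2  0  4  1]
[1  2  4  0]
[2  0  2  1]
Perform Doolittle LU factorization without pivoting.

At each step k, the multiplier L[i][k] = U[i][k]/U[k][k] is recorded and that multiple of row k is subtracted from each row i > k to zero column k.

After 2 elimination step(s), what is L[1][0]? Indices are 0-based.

L[1][0] = 1

k=0: U[0][0]=2
  eliminate (1,0): mult=1, new row 1: (0, 4, 1, 1); set L[1][0]=1
  eliminate (2,0): mult=3, new row 2: (0, 4, 0, 0); set L[2][0]=3
  eliminate (3,0): mult=1, new row 3: (0, 4, 4, 1); set L[3][0]=1
k=1: U[1][1]=4
  eliminate (2,1): mult=1, new row 2: (0, 0, 4, 4); set L[2][1]=1
  eliminate (3,1): mult=1, new row 3: (0, 0, 3, 0); set L[3][1]=1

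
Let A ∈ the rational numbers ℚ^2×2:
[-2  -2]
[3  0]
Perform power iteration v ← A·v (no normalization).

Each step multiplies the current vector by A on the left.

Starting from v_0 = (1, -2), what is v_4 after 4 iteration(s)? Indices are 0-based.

v_4 = (44, 24)

v_0 = (1, -2).
v_1 = A·v_0 = (2, 3).
v_2 = A·v_1 = (-10, 6).
v_3 = A·v_2 = (8, -30).
v_4 = A·v_3 = (44, 24).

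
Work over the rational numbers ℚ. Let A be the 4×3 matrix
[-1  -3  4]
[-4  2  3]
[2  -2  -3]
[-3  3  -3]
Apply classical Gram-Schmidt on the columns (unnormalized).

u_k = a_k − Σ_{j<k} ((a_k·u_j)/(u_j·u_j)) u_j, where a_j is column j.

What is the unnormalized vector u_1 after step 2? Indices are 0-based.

u_1 = (-18/5, -2/5, -4/5, 6/5)

Step 1: u_0 = a_0 = (-1, -4, 2, -3).
Step 2: u_1 = a_1 − (-3/5)·u_0 = (-18/5, -2/5, -4/5, 6/5).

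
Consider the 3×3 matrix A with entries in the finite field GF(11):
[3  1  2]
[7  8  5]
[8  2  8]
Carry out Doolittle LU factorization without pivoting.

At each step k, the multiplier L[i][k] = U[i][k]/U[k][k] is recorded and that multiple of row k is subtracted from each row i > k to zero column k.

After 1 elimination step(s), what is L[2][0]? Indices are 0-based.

L[2][0] = 10

[col 0] pivot 3
  R1 -= 6*R0 → (0, 2, 4)  (L[1][0] := 6)
  R2 -= 10*R0 → (0, 3, 10)  (L[2][0] := 10)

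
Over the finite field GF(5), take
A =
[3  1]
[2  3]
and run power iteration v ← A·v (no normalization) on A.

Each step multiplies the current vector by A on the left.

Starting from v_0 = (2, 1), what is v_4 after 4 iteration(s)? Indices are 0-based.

v_0 = (2, 1).
v_1 = A·v_0 = (2, 2).
v_2 = A·v_1 = (3, 0).
v_3 = A·v_2 = (4, 1).
v_4 = A·v_3 = (3, 1).

v_4 = (3, 1)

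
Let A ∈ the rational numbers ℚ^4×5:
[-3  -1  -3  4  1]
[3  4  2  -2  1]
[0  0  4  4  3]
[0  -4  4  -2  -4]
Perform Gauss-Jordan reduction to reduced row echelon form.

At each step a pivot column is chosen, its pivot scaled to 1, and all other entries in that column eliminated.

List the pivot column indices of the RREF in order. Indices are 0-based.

[1] R0 /= -3  ⇒  (1, 1/3, 1, -4/3, -1/3)
     R1 -= 3·R0  ⇒  (0, 3, -1, 2, 2)
[2] R1 /= 3  ⇒  (0, 1, -1/3, 2/3, 2/3)
     R0 -= 1/3·R1  ⇒  (1, 0, 10/9, -14/9, -5/9)
     R3 -= -4·R1  ⇒  (0, 0, 8/3, 2/3, -4/3)
[3] R2 /= 4  ⇒  (0, 0, 1, 1, 3/4)
     R0 -= 10/9·R2  ⇒  (1, 0, 0, -8/3, -25/18)
     R1 -= -1/3·R2  ⇒  (0, 1, 0, 1, 11/12)
     R3 -= 8/3·R2  ⇒  (0, 0, 0, -2, -10/3)
[4] R3 /= -2  ⇒  (0, 0, 0, 1, 5/3)
     R0 -= -8/3·R3  ⇒  (1, 0, 0, 0, 55/18)
     R1 -= 1·R3  ⇒  (0, 1, 0, 0, -3/4)
     R2 -= 1·R3  ⇒  (0, 0, 1, 0, -11/12)

pivot columns: 0, 1, 2, 3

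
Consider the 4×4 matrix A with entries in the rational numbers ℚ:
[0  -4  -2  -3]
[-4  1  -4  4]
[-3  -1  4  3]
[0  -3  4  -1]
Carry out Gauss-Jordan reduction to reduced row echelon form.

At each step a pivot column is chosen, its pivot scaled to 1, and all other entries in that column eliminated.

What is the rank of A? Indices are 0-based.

step 1: exchange rows 0,1
step 1: normalize row 0 (÷-4) = (1, -1/4, 1, -1)
  row 2: subtract -3×row0 = (0, -7/4, 7, 0)
step 2: normalize row 1 (÷-4) = (0, 1, 1/2, 3/4)
  row 0: subtract -1/4×row1 = (1, 0, 9/8, -13/16)
  row 2: subtract -7/4×row1 = (0, 0, 63/8, 21/16)
  row 3: subtract -3×row1 = (0, 0, 11/2, 5/4)
step 3: normalize row 2 (÷63/8) = (0, 0, 1, 1/6)
  row 0: subtract 9/8×row2 = (1, 0, 0, -1)
  row 1: subtract 1/2×row2 = (0, 1, 0, 2/3)
  row 3: subtract 11/2×row2 = (0, 0, 0, 1/3)
step 4: normalize row 3 (÷1/3) = (0, 0, 0, 1)
  row 0: subtract -1×row3 = (1, 0, 0, 0)
  row 1: subtract 2/3×row3 = (0, 1, 0, 0)
  row 2: subtract 1/6×row3 = (0, 0, 1, 0)

rank = 4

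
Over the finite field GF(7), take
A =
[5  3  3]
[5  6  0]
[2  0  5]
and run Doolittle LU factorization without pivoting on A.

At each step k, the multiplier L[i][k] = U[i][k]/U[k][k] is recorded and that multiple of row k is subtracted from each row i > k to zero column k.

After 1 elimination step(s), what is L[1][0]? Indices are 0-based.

[col 0] pivot 5
  R1 -= 1*R0 → (0, 3, 4)  (L[1][0] := 1)
  R2 -= 6*R0 → (0, 3, 1)  (L[2][0] := 6)

L[1][0] = 1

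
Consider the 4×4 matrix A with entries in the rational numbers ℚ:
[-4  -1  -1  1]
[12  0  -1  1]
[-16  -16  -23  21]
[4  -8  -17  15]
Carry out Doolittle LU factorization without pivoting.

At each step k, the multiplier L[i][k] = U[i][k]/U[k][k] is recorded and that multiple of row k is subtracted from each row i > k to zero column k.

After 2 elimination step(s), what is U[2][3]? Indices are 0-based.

Step 1: pivot at (0,0) is -4.
  row1 ← row1 − (-3)·row0  ⇒  L[1][0]=-3, U row1=(0, -3, -4, 4)
  row2 ← row2 − (4)·row0  ⇒  L[2][0]=4, U row2=(0, -12, -19, 17)
  row3 ← row3 − (-1)·row0  ⇒  L[3][0]=-1, U row3=(0, -9, -18, 16)
Step 2: pivot at (1,1) is -3.
  row2 ← row2 − (4)·row1  ⇒  L[2][1]=4, U row2=(0, 0, -3, 1)
  row3 ← row3 − (3)·row1  ⇒  L[3][1]=3, U row3=(0, 0, -6, 4)

U[2][3] = 1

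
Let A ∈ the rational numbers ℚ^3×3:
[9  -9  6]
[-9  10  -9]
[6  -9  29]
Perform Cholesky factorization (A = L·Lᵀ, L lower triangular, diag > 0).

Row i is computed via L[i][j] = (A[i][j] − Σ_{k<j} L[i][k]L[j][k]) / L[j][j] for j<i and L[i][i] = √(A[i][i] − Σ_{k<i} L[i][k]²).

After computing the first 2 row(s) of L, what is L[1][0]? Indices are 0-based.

L[1][0] = -3

Step 1: L[0][0] = √(9) = 3.
  L[1][0] = (-9) / L[0][0] = -3.
Step 2: L[1][1] = √(1) = 1.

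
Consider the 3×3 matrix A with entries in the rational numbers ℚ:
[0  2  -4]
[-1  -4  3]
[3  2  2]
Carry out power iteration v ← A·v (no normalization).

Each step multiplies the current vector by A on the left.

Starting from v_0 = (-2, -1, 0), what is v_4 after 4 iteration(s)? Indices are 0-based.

v_0 = (-2, -1, 0).
v_1 = A·v_0 = (-2, 6, -8).
v_2 = A·v_1 = (44, -46, -10).
v_3 = A·v_2 = (-52, 110, 20).
v_4 = A·v_3 = (140, -328, 104).

v_4 = (140, -328, 104)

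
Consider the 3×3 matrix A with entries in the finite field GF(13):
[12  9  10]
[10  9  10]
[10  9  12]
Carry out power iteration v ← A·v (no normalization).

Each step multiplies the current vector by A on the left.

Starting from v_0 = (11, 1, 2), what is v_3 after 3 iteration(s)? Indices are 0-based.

v_3 = (8, 12, 1)

v_0 = (11, 1, 2).
v_1 = A·v_0 = (5, 9, 0).
v_2 = A·v_1 = (11, 1, 1).
v_3 = A·v_2 = (8, 12, 1).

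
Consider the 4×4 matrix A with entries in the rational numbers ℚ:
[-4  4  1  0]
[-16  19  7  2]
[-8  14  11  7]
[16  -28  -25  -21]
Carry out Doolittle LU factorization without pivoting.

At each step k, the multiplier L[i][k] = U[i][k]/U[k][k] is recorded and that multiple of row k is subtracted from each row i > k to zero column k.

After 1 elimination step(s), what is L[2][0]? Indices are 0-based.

L[2][0] = 2

k=0: U[0][0]=-4
  eliminate (1,0): mult=4, new row 1: (0, 3, 3, 2); set L[1][0]=4
  eliminate (2,0): mult=2, new row 2: (0, 6, 9, 7); set L[2][0]=2
  eliminate (3,0): mult=-4, new row 3: (0, -12, -21, -21); set L[3][0]=-4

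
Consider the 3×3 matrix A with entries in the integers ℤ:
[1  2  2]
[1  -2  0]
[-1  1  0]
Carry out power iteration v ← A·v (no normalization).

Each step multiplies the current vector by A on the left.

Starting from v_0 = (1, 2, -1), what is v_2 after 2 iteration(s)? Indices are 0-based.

v_2 = (-1, 9, -6)

v_0 = (1, 2, -1).
v_1 = A·v_0 = (3, -3, 1).
v_2 = A·v_1 = (-1, 9, -6).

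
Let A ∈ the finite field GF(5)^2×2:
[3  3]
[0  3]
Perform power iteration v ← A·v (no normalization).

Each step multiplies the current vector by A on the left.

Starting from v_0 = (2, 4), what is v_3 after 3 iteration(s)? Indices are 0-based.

v_3 = (3, 3)

v_0 = (2, 4).
v_1 = A·v_0 = (3, 2).
v_2 = A·v_1 = (0, 1).
v_3 = A·v_2 = (3, 3).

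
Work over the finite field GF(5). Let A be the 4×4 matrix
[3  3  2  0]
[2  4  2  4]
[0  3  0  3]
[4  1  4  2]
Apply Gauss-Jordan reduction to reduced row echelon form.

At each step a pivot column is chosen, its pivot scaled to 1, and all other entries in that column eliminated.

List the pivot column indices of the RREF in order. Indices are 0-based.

pivot columns: 0, 1, 2, 3

step 1: normalize row 0 (÷3) = (1, 1, 4, 0)
  row 1: subtract 2×row0 = (0, 2, 4, 4)
  row 3: subtract 4×row0 = (0, 2, 3, 2)
step 2: normalize row 1 (÷2) = (0, 1, 2, 2)
  row 0: subtract 1×row1 = (1, 0, 2, 3)
  row 2: subtract 3×row1 = (0, 0, 4, 2)
  row 3: subtract 2×row1 = (0, 0, 4, 3)
step 3: normalize row 2 (÷4) = (0, 0, 1, 3)
  row 0: subtract 2×row2 = (1, 0, 0, 2)
  row 1: subtract 2×row2 = (0, 1, 0, 1)
  row 3: subtract 4×row2 = (0, 0, 0, 1)
step 4: normalize row 3 (÷1) = (0, 0, 0, 1)
  row 0: subtract 2×row3 = (1, 0, 0, 0)
  row 1: subtract 1×row3 = (0, 1, 0, 0)
  row 2: subtract 3×row3 = (0, 0, 1, 0)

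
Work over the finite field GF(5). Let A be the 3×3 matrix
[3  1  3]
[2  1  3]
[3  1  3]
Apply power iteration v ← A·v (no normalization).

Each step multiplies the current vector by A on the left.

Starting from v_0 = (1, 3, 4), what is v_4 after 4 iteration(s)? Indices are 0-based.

v_0 = (1, 3, 4).
v_1 = A·v_0 = (3, 2, 3).
v_2 = A·v_1 = (0, 2, 0).
v_3 = A·v_2 = (2, 2, 2).
v_4 = A·v_3 = (4, 2, 4).

v_4 = (4, 2, 4)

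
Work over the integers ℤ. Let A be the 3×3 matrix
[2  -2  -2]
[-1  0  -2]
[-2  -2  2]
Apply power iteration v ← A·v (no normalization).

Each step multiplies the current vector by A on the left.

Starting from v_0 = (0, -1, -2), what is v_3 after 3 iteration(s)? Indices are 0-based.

v_0 = (0, -1, -2).
v_1 = A·v_0 = (6, 4, -2).
v_2 = A·v_1 = (8, -2, -24).
v_3 = A·v_2 = (68, 40, -60).

v_3 = (68, 40, -60)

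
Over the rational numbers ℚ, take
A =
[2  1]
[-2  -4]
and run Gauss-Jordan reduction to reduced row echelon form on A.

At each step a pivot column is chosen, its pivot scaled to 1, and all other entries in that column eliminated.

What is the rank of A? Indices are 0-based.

step 1: normalize row 0 (÷2) = (1, 1/2)
  row 1: subtract -2×row0 = (0, -3)
step 2: normalize row 1 (÷-3) = (0, 1)
  row 0: subtract 1/2×row1 = (1, 0)

rank = 2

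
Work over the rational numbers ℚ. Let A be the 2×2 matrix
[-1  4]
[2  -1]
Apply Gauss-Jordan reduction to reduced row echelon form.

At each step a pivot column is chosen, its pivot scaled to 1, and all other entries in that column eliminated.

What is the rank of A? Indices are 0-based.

[1] R0 /= -1  ⇒  (1, -4)
     R1 -= 2·R0  ⇒  (0, 7)
[2] R1 /= 7  ⇒  (0, 1)
     R0 -= -4·R1  ⇒  (1, 0)

rank = 2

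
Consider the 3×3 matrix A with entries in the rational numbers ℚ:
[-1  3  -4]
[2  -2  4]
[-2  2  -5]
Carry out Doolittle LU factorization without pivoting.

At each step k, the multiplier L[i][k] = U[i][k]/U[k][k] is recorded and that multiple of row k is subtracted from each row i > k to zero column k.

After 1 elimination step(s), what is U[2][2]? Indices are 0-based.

Step 1: pivot at (0,0) is -1.
  row1 ← row1 − (-2)·row0  ⇒  L[1][0]=-2, U row1=(0, 4, -4)
  row2 ← row2 − (2)·row0  ⇒  L[2][0]=2, U row2=(0, -4, 3)

U[2][2] = 3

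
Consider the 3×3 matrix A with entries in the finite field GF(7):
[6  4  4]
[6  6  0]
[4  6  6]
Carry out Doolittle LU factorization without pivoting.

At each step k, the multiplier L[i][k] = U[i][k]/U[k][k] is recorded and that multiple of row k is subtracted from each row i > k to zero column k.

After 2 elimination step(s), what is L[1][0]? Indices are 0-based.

[col 0] pivot 6
  R1 -= 1*R0 → (0, 2, 3)  (L[1][0] := 1)
  R2 -= 3*R0 → (0, 1, 1)  (L[2][0] := 3)
[col 1] pivot 2
  R2 -= 4*R1 → (0, 0, 3)  (L[2][1] := 4)

L[1][0] = 1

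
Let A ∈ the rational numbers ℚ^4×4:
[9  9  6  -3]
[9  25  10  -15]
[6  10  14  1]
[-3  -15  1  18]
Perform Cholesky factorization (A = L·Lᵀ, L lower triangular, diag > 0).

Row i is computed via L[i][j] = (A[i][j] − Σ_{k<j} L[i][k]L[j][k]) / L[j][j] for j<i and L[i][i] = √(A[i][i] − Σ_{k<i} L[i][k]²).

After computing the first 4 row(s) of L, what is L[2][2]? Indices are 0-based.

Step 1: L[0][0] = √(9) = 3.
  L[1][0] = (9) / L[0][0] = 3.
Step 2: L[1][1] = √(16) = 4.
  L[2][0] = (6) / L[0][0] = 2.
  L[2][1] = (4) / L[1][1] = 1.
Step 3: L[2][2] = √(9) = 3.
  L[3][0] = (-3) / L[0][0] = -1.
  L[3][1] = (-12) / L[1][1] = -3.
  L[3][2] = (6) / L[2][2] = 2.
Step 4: L[3][3] = √(4) = 2.

L[2][2] = 3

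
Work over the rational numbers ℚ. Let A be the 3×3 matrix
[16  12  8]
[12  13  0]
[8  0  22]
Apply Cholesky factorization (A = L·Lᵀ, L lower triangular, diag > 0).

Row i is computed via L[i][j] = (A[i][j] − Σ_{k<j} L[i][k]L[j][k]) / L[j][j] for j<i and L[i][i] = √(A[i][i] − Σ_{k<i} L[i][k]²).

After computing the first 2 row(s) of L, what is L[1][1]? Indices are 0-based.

Step 1: L[0][0] = √(16) = 4.
  L[1][0] = (12) / L[0][0] = 3.
Step 2: L[1][1] = √(4) = 2.

L[1][1] = 2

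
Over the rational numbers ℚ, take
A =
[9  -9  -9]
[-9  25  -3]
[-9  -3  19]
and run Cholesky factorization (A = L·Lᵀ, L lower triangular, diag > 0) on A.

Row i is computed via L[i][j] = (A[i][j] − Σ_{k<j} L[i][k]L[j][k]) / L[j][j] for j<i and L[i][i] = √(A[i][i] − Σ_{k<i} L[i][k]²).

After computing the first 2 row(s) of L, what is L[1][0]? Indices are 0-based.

Step 1: L[0][0] = √(9) = 3.
  L[1][0] = (-9) / L[0][0] = -3.
Step 2: L[1][1] = √(16) = 4.

L[1][0] = -3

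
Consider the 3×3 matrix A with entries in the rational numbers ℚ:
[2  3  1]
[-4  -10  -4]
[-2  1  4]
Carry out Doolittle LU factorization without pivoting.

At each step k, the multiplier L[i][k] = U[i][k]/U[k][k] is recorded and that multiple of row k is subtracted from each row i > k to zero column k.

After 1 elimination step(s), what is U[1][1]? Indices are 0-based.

U[1][1] = -4

k=0: U[0][0]=2
  eliminate (1,0): mult=-2, new row 1: (0, -4, -2); set L[1][0]=-2
  eliminate (2,0): mult=-1, new row 2: (0, 4, 5); set L[2][0]=-1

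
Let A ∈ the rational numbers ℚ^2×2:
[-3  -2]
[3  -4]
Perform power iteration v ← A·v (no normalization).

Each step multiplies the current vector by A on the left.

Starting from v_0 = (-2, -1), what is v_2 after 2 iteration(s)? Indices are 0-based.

v_0 = (-2, -1).
v_1 = A·v_0 = (8, -2).
v_2 = A·v_1 = (-20, 32).

v_2 = (-20, 32)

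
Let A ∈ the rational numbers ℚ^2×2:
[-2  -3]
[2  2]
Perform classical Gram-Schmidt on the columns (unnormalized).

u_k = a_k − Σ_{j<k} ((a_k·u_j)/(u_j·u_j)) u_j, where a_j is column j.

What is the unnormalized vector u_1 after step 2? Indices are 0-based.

u_1 = (-1/2, -1/2)

Step 1: u_0 = a_0 = (-2, 2).
Step 2: u_1 = a_1 − (5/4)·u_0 = (-1/2, -1/2).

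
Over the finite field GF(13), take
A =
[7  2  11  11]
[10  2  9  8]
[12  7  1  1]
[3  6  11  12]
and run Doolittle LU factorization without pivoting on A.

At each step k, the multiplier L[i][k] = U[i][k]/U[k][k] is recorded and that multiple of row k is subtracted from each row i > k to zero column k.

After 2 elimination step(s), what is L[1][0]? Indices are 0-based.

L[1][0] = 7

k=0: U[0][0]=7
  eliminate (1,0): mult=7, new row 1: (0, 1, 10, 9); set L[1][0]=7
  eliminate (2,0): mult=11, new row 2: (0, 11, 10, 10); set L[2][0]=11
  eliminate (3,0): mult=6, new row 3: (0, 7, 10, 11); set L[3][0]=6
k=1: U[1][1]=1
  eliminate (2,1): mult=11, new row 2: (0, 0, 4, 2); set L[2][1]=11
  eliminate (3,1): mult=7, new row 3: (0, 0, 5, 0); set L[3][1]=7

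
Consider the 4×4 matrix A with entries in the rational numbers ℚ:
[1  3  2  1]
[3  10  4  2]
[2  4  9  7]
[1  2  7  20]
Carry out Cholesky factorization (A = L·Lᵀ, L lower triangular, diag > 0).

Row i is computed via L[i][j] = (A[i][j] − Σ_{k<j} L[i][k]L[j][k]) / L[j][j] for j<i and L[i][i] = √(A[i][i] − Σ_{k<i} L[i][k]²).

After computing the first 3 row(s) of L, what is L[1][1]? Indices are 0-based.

Step 1: L[0][0] = √(1) = 1.
  L[1][0] = (3) / L[0][0] = 3.
Step 2: L[1][1] = √(1) = 1.
  L[2][0] = (2) / L[0][0] = 2.
  L[2][1] = (-2) / L[1][1] = -2.
Step 3: L[2][2] = √(1) = 1.

L[1][1] = 1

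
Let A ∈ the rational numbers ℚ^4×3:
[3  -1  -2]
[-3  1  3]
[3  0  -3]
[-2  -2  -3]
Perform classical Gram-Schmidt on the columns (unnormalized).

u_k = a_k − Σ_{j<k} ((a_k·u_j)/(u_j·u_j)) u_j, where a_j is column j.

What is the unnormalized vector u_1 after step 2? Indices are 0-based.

u_1 = (-25/31, 25/31, 6/31, -66/31)

Step 1: u_0 = a_0 = (3, -3, 3, -2).
Step 2: u_1 = a_1 − (-2/31)·u_0 = (-25/31, 25/31, 6/31, -66/31).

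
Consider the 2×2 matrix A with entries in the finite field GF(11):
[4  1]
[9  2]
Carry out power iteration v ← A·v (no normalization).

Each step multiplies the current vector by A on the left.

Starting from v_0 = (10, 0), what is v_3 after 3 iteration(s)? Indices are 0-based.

v_0 = (10, 0).
v_1 = A·v_0 = (7, 2).
v_2 = A·v_1 = (8, 1).
v_3 = A·v_2 = (0, 8).

v_3 = (0, 8)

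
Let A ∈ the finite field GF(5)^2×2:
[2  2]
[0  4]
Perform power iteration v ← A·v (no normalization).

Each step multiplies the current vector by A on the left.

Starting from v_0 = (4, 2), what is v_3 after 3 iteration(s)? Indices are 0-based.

v_3 = (4, 3)

v_0 = (4, 2).
v_1 = A·v_0 = (2, 3).
v_2 = A·v_1 = (0, 2).
v_3 = A·v_2 = (4, 3).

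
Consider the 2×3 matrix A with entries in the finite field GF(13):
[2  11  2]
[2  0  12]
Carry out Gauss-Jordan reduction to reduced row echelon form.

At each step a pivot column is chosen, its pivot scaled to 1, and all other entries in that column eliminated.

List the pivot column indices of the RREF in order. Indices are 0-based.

[1] R0 /= 2  ⇒  (1, 12, 1)
     R1 -= 2·R0  ⇒  (0, 2, 10)
[2] R1 /= 2  ⇒  (0, 1, 5)
     R0 -= 12·R1  ⇒  (1, 0, 6)

pivot columns: 0, 1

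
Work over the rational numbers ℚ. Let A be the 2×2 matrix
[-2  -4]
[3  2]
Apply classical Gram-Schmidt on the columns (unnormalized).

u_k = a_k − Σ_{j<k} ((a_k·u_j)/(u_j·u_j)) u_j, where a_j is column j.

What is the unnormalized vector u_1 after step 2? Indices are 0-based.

u_1 = (-24/13, -16/13)

Step 1: u_0 = a_0 = (-2, 3).
Step 2: u_1 = a_1 − (14/13)·u_0 = (-24/13, -16/13).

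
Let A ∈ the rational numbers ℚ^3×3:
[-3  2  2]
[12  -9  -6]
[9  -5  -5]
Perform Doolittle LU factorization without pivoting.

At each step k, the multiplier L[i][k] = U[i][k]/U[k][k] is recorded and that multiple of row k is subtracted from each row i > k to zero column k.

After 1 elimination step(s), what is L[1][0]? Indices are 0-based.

Step 1: pivot at (0,0) is -3.
  row1 ← row1 − (-4)·row0  ⇒  L[1][0]=-4, U row1=(0, -1, 2)
  row2 ← row2 − (-3)·row0  ⇒  L[2][0]=-3, U row2=(0, 1, 1)

L[1][0] = -4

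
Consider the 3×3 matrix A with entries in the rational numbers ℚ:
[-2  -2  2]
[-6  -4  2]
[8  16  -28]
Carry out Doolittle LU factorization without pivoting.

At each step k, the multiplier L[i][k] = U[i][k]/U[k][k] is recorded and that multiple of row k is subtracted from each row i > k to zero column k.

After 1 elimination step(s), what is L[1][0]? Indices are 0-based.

[col 0] pivot -2
  R1 -= 3*R0 → (0, 2, -4)  (L[1][0] := 3)
  R2 -= -4*R0 → (0, 8, -20)  (L[2][0] := -4)

L[1][0] = 3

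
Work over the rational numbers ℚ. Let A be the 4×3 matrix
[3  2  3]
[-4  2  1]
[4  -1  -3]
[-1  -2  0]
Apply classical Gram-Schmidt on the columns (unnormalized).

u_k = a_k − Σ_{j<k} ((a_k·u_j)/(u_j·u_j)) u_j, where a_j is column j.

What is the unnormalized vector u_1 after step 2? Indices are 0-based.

u_1 = (16/7, 34/21, -13/21, -44/21)

Step 1: u_0 = a_0 = (3, -4, 4, -1).
Step 2: u_1 = a_1 − (-2/21)·u_0 = (16/7, 34/21, -13/21, -44/21).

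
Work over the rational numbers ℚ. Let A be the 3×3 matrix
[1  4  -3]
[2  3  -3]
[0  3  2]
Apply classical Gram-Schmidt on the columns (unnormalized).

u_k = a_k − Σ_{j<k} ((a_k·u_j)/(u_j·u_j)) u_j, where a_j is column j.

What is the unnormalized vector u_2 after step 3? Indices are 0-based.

Step 1: u_0 = a_0 = (1, 2, 0).
Step 2: u_1 = a_1 − (2)·u_0 = (2, -1, 3).
Step 3: u_2 = a_2 − (-9/5)·u_0 − (3/14)·u_1 = (-57/35, 57/70, 19/14).

u_2 = (-57/35, 57/70, 19/14)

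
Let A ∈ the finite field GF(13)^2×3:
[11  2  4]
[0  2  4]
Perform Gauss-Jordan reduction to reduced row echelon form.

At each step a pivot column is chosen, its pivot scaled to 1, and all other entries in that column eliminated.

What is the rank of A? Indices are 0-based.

rank = 2

[1] R0 /= 11  ⇒  (1, 12, 11)
[2] R1 /= 2  ⇒  (0, 1, 2)
     R0 -= 12·R1  ⇒  (1, 0, 0)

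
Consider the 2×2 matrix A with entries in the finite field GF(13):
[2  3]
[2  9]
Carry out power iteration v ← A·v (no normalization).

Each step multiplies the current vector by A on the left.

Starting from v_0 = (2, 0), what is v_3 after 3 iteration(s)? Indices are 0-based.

v_3 = (3, 7)

v_0 = (2, 0).
v_1 = A·v_0 = (4, 4).
v_2 = A·v_1 = (7, 5).
v_3 = A·v_2 = (3, 7).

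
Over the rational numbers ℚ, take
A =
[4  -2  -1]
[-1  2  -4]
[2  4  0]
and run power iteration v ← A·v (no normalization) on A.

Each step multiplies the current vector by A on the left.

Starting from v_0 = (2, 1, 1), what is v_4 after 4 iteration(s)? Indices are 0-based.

v_4 = (1016, 212, 8)

v_0 = (2, 1, 1).
v_1 = A·v_0 = (5, -4, 8).
v_2 = A·v_1 = (20, -45, -6).
v_3 = A·v_2 = (176, -86, -140).
v_4 = A·v_3 = (1016, 212, 8).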